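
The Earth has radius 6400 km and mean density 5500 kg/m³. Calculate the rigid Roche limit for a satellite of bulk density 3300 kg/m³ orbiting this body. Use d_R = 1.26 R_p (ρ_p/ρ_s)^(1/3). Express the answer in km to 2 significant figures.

d_R = 1.26 × 6400 km × (5500/3300)^(1/3)
    = 9600 km

9600 km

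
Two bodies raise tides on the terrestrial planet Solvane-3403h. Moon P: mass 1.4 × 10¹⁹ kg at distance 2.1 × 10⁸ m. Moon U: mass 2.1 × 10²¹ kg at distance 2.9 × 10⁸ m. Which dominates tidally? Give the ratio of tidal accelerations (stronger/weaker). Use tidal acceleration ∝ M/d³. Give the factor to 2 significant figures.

Moon U, by a factor of ≈ 57

Tidal stretch scales as M/d³; compute that for each body.
Moon P: (1.4 × 10¹⁹) / (2.1 × 10⁸)³ = 1.512 × 10⁻⁶
Moon U: (2.1 × 10²¹) / (2.9 × 10⁸)³ = 8.610 × 10⁻⁵
Ratio (larger/smaller) = 57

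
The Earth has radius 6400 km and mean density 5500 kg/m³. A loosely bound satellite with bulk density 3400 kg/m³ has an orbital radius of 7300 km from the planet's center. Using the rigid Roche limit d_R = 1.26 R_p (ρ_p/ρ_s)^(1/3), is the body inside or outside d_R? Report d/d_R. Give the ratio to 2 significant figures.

d_R = 1.26 × (6400 km) × (5500/3400)^(1/3) = 9466 km
d/d_R = (7300) / (9466) = 0.77
Since d/d_R < 1, the body is inside the Roche limit.

inside; d/d_R ≈ 0.77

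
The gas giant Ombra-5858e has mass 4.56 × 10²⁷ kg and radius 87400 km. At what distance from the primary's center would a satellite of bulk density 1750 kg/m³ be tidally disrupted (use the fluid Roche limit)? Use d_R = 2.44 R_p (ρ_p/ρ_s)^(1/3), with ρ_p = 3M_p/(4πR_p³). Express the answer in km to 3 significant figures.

ρ_p = 3M_p/(4πR_p³) = 3 × (4.56 × 10²⁷) / (4π × (8.74 × 10⁷ m)³) = 1630 kg/m³
d_R = 2.44 × 87400 km × (1630/1750)^(1/3)
    = 2.08 × 10⁵ km

2.08 × 10⁵ km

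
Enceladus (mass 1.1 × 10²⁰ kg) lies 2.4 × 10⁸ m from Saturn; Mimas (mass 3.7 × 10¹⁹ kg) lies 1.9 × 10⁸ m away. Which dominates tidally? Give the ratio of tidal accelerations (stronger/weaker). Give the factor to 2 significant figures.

Tidal stretch scales as M/d³; compute that for each body.
Enceladus: (1.1 × 10²⁰) / (2.4 × 10⁸)³ = 7.957 × 10⁻⁶
Mimas: (3.7 × 10¹⁹) / (1.9 × 10⁸)³ = 5.394 × 10⁻⁶
Ratio (larger/smaller) = 1.5

Enceladus, by a factor of ≈ 1.5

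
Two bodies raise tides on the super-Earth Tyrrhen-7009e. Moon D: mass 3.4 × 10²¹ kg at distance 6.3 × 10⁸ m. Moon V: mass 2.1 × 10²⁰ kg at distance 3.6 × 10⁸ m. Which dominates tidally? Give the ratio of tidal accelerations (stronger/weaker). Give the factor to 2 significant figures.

Tidal stretch scales as M/d³; compute that for each body.
Moon D: (3.4 × 10²¹) / (6.3 × 10⁸)³ = 1.360 × 10⁻⁵
Moon V: (2.1 × 10²⁰) / (3.6 × 10⁸)³ = 4.501 × 10⁻⁶
Ratio (larger/smaller) = 3.0

Moon D, by a factor of ≈ 3.0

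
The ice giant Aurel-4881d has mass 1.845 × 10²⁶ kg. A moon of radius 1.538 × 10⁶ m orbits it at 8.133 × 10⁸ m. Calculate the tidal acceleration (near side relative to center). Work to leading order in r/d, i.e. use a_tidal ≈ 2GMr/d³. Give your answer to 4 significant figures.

Differencing GM/(d−r)² and GM/d² to first order in r/d gives 2GMr/d³.
a_tidal = 2GMr/d³
        = 2 × (6.674 × 10⁻¹¹) × (1.845 × 10²⁶) × (1.538 × 10⁶) / (8.133 × 10⁸)³
        = 7.041 × 10⁻⁵ m/s²

7.041 × 10⁻⁵ m/s²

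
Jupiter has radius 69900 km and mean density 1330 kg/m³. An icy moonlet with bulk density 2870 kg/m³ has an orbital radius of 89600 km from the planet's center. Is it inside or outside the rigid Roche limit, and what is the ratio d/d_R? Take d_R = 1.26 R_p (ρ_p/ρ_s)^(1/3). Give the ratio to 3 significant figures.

outside; d/d_R ≈ 1.31

d_R = 1.26 × (69900 km) × (1330/2870)^(1/3) = 68160 km
d/d_R = (89600) / (68160) = 1.31
Since d/d_R > 1, the body is outside the Roche limit.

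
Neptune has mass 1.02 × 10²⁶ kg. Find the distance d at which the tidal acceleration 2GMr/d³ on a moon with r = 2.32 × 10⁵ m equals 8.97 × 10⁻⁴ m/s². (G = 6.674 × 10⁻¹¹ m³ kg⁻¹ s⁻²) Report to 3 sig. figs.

2GMr/d³ = a_tidal  ⇒  d = (2GMr / a_tidal)^(1/3)
d = (2 × 6.674×10⁻¹¹ × (1.02 × 10²⁶) × (2.32 × 10⁵) / (8.97 × 10⁻⁴))^(1/3)
  = 1.52 × 10⁸ m

1.52 × 10⁸ m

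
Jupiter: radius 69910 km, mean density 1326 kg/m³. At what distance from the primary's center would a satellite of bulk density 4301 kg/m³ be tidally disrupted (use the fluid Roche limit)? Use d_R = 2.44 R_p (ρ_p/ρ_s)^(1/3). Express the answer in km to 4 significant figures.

1.152 × 10⁵ km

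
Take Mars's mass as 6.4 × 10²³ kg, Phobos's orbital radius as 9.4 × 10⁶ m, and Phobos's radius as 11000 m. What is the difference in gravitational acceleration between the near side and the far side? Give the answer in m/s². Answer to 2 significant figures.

2.3 × 10⁻³ m/s²

Δa = 4GMr/d³
   = 4 × (6.674 × 10⁻¹¹) × (6.4 × 10²³) × (11000) / (9.4 × 10⁶)³
   = 2.3 × 10⁻³ m/s²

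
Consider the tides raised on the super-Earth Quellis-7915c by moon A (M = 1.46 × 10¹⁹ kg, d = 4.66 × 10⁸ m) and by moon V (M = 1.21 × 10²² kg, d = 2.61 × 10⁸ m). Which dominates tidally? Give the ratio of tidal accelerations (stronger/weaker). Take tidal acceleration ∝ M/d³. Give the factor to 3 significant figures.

Moon V, by a factor of ≈ 4720

Compare M/d³ for the two perturbers:
Moon A: (1.46 × 10¹⁹) / (4.66 × 10⁸)³ = 1.443 × 10⁻⁷
Moon V: (1.21 × 10²²) / (2.61 × 10⁸)³ = 6.806 × 10⁻⁴
Ratio (larger/smaller) = 4720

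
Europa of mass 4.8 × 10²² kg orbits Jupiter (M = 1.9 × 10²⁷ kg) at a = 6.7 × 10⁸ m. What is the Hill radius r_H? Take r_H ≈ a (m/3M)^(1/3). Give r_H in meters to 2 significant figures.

1.4 × 10⁷ m

r_H ≈ a (m/3M)^(1/3)
    = (6.7 × 10⁸) × (4.8 × 10²² / (3 × 1.9 × 10²⁷))^(1/3)
    = 1.4 × 10⁷ m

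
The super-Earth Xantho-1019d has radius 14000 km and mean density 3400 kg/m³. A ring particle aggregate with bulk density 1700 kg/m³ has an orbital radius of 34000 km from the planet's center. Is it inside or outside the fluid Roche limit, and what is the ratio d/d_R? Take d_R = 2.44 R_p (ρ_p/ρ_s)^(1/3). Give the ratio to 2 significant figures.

d_R = 2.44 × (14000 km) × (3400/1700)^(1/3) = 43040 km
d/d_R = (34000) / (43040) = 0.79
Since d/d_R < 1, the body is inside the Roche limit.

inside; d/d_R ≈ 0.79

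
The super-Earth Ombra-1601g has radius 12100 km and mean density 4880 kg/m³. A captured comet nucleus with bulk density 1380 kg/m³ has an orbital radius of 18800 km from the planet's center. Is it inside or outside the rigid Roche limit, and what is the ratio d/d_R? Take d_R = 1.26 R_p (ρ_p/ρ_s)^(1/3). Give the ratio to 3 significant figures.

inside; d/d_R ≈ 0.809

d_R = 1.26 × (12100 km) × (4880/1380)^(1/3) = 23230 km
d/d_R = (18800) / (23230) = 0.809
Since d/d_R < 1, the body is inside the Roche limit.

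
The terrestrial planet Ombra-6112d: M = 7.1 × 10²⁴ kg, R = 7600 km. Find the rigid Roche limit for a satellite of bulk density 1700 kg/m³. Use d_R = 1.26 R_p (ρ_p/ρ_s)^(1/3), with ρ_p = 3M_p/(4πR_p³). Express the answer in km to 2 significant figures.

13000 km

ρ_p = 3M_p/(4πR_p³) = 3 × (7.1 × 10²⁴) / (4π × (7.6 × 10⁶ m)³) = 3900 kg/m³
d_R = 1.26 × 7600 km × (3900/1700)^(1/3)
    = 13000 km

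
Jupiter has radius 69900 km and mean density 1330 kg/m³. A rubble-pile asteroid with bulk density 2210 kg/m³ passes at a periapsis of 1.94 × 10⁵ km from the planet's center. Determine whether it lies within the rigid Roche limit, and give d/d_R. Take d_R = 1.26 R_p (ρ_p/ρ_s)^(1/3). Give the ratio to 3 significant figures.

outside; d/d_R ≈ 2.61

d_R = 1.26 × (69900 km) × (1330/2210)^(1/3) = 74360 km
d/d_R = (1.94 × 10⁵) / (74360) = 2.61
Since d/d_R > 1, the body is outside the Roche limit.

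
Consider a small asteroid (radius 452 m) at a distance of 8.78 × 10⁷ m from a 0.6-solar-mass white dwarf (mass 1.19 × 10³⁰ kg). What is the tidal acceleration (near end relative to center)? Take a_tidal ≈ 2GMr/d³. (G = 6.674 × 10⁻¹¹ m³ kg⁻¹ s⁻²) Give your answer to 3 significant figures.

1.06 × 10⁻¹ m/s²

Differencing GM/(d−r)² and GM/d² to first order in r/d gives 2GMr/d³.
Δg = 2GMr/d³
   = 2 × (6.674 × 10⁻¹¹) × (1.19 × 10³⁰) × (452) / (8.78 × 10⁷)³
   = 1.06 × 10⁻¹ m/s²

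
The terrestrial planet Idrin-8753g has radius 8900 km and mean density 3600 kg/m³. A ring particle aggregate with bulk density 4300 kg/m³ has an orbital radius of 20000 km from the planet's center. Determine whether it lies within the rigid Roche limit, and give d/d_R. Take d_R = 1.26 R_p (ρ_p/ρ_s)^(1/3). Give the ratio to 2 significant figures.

outside; d/d_R ≈ 1.9

d_R = 1.26 × (8900 km) × (3600/4300)^(1/3) = 10570 km
d/d_R = (20000) / (10570) = 1.9
Since d/d_R > 1, the body is outside the Roche limit.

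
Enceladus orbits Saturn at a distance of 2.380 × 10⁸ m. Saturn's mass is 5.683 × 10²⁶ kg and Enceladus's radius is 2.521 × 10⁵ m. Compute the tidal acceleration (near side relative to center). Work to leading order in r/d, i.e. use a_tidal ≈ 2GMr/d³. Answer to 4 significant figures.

1.419 × 10⁻³ m/s²

Δa = 2GMr/d³
   = 2 × (6.674 × 10⁻¹¹) × (5.683 × 10²⁶) × (2.521 × 10⁵) / (2.380 × 10⁸)³
   = 1.419 × 10⁻³ m/s²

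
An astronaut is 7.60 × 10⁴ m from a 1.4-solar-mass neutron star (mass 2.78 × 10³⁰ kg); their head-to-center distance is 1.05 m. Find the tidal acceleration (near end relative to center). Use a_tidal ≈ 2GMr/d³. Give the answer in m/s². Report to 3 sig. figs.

a_tidal = 2GMr/d³
        = 2 × (6.674 × 10⁻¹¹) × (2.78 × 10³⁰) × (1.05) / (7.60 × 10⁴)³
        = 8.88 × 10⁵ m/s²

8.88 × 10⁵ m/s²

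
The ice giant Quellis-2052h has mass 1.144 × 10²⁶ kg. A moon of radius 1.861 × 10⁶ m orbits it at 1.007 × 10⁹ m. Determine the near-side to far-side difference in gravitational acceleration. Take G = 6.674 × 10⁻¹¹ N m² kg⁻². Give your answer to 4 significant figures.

5.566 × 10⁻⁵ m/s²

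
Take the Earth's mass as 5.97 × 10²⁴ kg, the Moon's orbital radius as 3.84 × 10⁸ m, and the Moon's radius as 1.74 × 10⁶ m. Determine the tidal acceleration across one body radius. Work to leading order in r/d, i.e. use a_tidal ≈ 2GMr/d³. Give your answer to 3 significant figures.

The tidal stretch is the gradient of GM/d² times the body's extent r, hence the 1/d³ dependence.
Δg = 2GMr/d³
   = 2 × (6.674 × 10⁻¹¹) × (5.97 × 10²⁴) × (1.74 × 10⁶) / (3.84 × 10⁸)³
   = 2.45 × 10⁻⁵ m/s²

2.45 × 10⁻⁵ m/s²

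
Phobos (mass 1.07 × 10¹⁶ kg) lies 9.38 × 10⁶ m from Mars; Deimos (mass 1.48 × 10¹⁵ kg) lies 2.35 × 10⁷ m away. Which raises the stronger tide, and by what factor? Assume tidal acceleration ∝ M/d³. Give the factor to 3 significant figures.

Phobos, by a factor of ≈ 114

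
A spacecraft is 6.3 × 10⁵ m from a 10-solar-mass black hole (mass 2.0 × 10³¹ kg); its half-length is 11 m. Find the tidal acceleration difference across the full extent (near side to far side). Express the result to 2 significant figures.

2.3 × 10⁵ m/s²

a_tidal = 4GMr/d³
        = 4 × (6.674 × 10⁻¹¹) × (2.0 × 10³¹) × (11) / (6.3 × 10⁵)³
        = 2.3 × 10⁵ m/s²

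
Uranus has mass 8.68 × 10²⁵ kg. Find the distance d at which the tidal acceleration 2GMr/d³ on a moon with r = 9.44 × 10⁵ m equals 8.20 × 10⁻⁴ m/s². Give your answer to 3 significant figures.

2GMr/d³ = a_tidal  ⇒  d = (2GMr / a_tidal)^(1/3)
d = (2 × 6.674×10⁻¹¹ × (8.68 × 10²⁵) × (9.44 × 10⁵) / (8.20 × 10⁻⁴))^(1/3)
  = 2.37 × 10⁸ m

2.37 × 10⁸ m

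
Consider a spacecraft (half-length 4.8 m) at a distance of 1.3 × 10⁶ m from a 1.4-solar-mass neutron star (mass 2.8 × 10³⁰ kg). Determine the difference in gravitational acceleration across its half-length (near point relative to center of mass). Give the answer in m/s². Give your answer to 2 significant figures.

Since r ≪ d, expand the inverse-square field across one radius to get the leading 2GMr/d³ term.
Δg = 2GMr/d³
   = 2 × (6.674 × 10⁻¹¹) × (2.8 × 10³⁰) × (4.8) / (1.3 × 10⁶)³
   = 8.2 × 10² m/s²

8.2 × 10² m/s²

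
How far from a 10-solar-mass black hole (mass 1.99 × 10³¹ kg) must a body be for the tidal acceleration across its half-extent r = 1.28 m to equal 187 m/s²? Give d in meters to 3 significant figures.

2.63 × 10⁶ m

2GMr/d³ = a_tidal  ⇒  d = (2GMr / a_tidal)^(1/3)
d = (2 × 6.674×10⁻¹¹ × (1.99 × 10³¹) × (1.28) / (187))^(1/3)
  = 2.63 × 10⁶ m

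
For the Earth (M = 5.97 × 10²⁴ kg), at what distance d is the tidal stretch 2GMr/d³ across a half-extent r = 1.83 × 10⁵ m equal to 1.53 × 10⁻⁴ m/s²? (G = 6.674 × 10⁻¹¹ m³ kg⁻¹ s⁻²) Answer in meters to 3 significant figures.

9.84 × 10⁷ m

2GMr/d³ = a_tidal  ⇒  d = (2GMr / a_tidal)^(1/3)
d = (2 × 6.674×10⁻¹¹ × (5.97 × 10²⁴) × (1.83 × 10⁵) / (1.53 × 10⁻⁴))^(1/3)
  = 9.84 × 10⁷ m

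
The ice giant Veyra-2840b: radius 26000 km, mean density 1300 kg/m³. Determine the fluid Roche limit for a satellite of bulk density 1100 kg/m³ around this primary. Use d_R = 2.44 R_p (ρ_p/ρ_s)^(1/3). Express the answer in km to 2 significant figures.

d_R = 2.44 × 26000 km × (1300/1100)^(1/3)
    = 67000 km

67000 km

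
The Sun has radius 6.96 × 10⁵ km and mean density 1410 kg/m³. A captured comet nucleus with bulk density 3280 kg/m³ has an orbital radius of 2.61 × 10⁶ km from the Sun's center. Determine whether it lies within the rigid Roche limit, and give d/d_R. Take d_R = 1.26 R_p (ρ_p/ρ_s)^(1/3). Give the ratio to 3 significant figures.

outside; d/d_R ≈ 3.94

d_R = 1.26 × (6.96 × 10⁵ km) × (1410/3280)^(1/3) = 6.619 × 10⁵ km
d/d_R = (2.61 × 10⁶) / (6.619 × 10⁵) = 3.94
Since d/d_R > 1, the body is outside the Roche limit.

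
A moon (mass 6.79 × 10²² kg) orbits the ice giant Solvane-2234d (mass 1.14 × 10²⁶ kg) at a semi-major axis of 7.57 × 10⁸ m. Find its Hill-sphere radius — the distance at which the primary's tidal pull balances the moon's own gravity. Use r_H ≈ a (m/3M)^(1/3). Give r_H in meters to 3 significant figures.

r_H ≈ a (m/3M)^(1/3)
    = (7.57 × 10⁸) × (6.79 × 10²² / (3 × 1.14 × 10²⁶))^(1/3)
    = 4.42 × 10⁷ m

4.42 × 10⁷ m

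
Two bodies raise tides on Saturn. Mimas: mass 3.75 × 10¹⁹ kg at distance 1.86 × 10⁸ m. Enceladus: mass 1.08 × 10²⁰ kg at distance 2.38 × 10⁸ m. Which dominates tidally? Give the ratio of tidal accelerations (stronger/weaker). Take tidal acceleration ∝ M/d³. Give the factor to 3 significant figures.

Enceladus, by a factor of ≈ 1.37

Tidal acceleration ∝ M/d³, so compare M/d³ for each.
Mimas: (3.75 × 10¹⁹) / (1.86 × 10⁸)³ = 5.828 × 10⁻⁶
Enceladus: (1.08 × 10²⁰) / (2.38 × 10⁸)³ = 8.011 × 10⁻⁶
Ratio (larger/smaller) = 1.37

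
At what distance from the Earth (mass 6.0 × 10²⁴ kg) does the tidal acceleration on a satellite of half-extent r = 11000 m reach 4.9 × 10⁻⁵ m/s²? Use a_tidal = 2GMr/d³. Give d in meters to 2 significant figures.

2GMr/d³ = a_tidal  ⇒  d = (2GMr / a_tidal)^(1/3)
d = (2 × 6.674×10⁻¹¹ × (6.0 × 10²⁴) × (11000) / (4.9 × 10⁻⁵))^(1/3)
  = 5.6 × 10⁷ m

5.6 × 10⁷ m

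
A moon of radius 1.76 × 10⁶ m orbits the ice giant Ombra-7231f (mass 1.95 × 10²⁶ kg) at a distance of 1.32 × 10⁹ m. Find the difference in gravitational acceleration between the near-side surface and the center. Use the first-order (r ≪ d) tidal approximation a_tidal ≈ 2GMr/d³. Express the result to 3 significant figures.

1.99 × 10⁻⁵ m/s²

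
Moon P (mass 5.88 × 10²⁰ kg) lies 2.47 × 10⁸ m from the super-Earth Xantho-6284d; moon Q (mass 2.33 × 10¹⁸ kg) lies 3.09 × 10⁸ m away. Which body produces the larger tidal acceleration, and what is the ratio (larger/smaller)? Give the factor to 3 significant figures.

Tidal stretch scales as M/d³; compute that for each body.
Moon P: (5.88 × 10²⁰) / (2.47 × 10⁸)³ = 3.902 × 10⁻⁵
Moon Q: (2.33 × 10¹⁸) / (3.09 × 10⁸)³ = 7.897 × 10⁻⁸
Ratio (larger/smaller) = 494

Moon P, by a factor of ≈ 494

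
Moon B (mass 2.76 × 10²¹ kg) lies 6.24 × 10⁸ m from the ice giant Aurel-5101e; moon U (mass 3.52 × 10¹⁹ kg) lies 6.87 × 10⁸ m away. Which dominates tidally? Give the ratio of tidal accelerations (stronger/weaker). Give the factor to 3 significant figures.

The tide-raising term goes as M/d³ (the gradient of a 1/d² field).
Moon B: (2.76 × 10²¹) / (6.24 × 10⁸)³ = 1.136 × 10⁻⁵
Moon U: (3.52 × 10¹⁹) / (6.87 × 10⁸)³ = 1.086 × 10⁻⁷
Ratio (larger/smaller) = 105

Moon B, by a factor of ≈ 105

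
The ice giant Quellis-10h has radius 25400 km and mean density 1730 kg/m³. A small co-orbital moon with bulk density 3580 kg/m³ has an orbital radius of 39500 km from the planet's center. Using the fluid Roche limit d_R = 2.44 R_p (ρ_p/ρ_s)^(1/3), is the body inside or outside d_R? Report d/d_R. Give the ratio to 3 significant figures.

inside; d/d_R ≈ 0.812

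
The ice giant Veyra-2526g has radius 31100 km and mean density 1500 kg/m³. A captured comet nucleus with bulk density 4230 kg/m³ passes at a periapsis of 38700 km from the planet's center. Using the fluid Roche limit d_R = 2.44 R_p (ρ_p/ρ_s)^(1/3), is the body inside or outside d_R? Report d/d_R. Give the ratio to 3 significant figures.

d_R = 2.44 × (31100 km) × (1500/4230)^(1/3) = 53710 km
d/d_R = (38700) / (53710) = 0.721
Since d/d_R < 1, the body is inside the Roche limit.

inside; d/d_R ≈ 0.721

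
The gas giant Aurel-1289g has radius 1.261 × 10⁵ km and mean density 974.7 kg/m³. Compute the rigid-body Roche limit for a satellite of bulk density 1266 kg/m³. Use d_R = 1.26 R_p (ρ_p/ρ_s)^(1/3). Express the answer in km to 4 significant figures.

d_R = 1.26 × 1.261 × 10⁵ km × (974.7/1266)^(1/3)
    = 1.456 × 10⁵ km

1.456 × 10⁵ km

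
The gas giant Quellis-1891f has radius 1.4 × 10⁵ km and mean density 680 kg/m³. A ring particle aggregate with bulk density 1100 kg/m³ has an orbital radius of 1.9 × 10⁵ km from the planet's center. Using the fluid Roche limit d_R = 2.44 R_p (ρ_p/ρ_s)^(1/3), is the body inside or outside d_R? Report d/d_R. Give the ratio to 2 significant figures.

inside; d/d_R ≈ 0.65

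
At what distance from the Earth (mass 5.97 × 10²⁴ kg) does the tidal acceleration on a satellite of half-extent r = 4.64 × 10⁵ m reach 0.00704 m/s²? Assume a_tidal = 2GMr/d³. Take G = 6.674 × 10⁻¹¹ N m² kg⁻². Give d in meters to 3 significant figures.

3.74 × 10⁷ m

2GMr/d³ = a_tidal  ⇒  d = (2GMr / a_tidal)^(1/3)
d = (2 × 6.674×10⁻¹¹ × (5.97 × 10²⁴) × (4.64 × 10⁵) / (0.00704))^(1/3)
  = 3.74 × 10⁷ m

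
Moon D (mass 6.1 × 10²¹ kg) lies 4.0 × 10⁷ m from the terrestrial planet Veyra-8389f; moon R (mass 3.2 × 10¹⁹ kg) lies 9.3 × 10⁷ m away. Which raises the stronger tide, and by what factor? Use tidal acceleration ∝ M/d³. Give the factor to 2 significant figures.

Moon D, by a factor of ≈ 2400

Tidal stretch scales as M/d³; compute that for each body.
Moon D: (6.1 × 10²¹) / (4.0 × 10⁷)³ = 9.531 × 10⁻²
Moon R: (3.2 × 10¹⁹) / (9.3 × 10⁷)³ = 3.978 × 10⁻⁵
Ratio (larger/smaller) = 2400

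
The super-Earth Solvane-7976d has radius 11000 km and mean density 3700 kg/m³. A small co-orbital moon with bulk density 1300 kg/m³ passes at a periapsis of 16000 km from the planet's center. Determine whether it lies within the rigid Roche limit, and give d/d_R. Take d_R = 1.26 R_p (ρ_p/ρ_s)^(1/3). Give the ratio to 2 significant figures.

inside; d/d_R ≈ 0.81

d_R = 1.26 × (11000 km) × (3700/1300)^(1/3) = 19640 km
d/d_R = (16000) / (19640) = 0.81
Since d/d_R < 1, the body is inside the Roche limit.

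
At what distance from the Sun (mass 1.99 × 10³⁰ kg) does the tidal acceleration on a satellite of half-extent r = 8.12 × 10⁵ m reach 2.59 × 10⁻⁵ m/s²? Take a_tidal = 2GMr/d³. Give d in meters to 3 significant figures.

2GMr/d³ = a_tidal  ⇒  d = (2GMr / a_tidal)^(1/3)
d = (2 × 6.674×10⁻¹¹ × (1.99 × 10³⁰) × (8.12 × 10⁵) / (2.59 × 10⁻⁵))^(1/3)
  = 2.03 × 10¹⁰ m

2.03 × 10¹⁰ m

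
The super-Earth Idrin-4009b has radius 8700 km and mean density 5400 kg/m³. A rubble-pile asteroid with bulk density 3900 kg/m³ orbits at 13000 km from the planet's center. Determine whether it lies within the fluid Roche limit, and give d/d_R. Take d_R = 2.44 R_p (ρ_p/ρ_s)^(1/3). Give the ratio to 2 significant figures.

d_R = 2.44 × (8700 km) × (5400/3900)^(1/3) = 23660 km
d/d_R = (13000) / (23660) = 0.55
Since d/d_R < 1, the body is inside the Roche limit.

inside; d/d_R ≈ 0.55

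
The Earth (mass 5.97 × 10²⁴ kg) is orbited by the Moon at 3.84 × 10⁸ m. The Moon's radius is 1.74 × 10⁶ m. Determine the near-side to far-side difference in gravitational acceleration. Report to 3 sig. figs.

4.90 × 10⁻⁵ m/s²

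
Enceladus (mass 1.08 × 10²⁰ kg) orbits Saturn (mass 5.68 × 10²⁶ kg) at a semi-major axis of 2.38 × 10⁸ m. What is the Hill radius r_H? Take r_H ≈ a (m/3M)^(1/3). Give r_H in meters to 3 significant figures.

r_H ≈ a (m/3M)^(1/3)
    = (2.38 × 10⁸) × (1.08 × 10²⁰ / (3 × 5.68 × 10²⁶))^(1/3)
    = 9.49 × 10⁵ m

9.49 × 10⁵ m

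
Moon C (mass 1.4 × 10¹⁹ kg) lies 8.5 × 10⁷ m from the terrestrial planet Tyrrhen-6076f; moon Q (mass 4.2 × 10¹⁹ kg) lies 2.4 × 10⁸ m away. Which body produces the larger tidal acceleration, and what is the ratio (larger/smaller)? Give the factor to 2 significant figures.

Moon C, by a factor of ≈ 7.5

Tidal acceleration ∝ M/d³, so compare M/d³ for each.
Moon C: (1.4 × 10¹⁹) / (8.5 × 10⁷)³ = 2.280 × 10⁻⁵
Moon Q: (4.2 × 10¹⁹) / (2.4 × 10⁸)³ = 3.038 × 10⁻⁶
Ratio (larger/smaller) = 7.5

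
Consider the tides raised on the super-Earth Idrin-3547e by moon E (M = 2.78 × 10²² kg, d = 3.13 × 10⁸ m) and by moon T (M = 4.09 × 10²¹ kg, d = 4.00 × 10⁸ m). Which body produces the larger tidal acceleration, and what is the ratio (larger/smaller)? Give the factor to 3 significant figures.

Moon E, by a factor of ≈ 14.2

Tidal acceleration ∝ M/d³, so compare M/d³ for each.
Moon E: (2.78 × 10²²) / (3.13 × 10⁸)³ = 9.066 × 10⁻⁴
Moon T: (4.09 × 10²¹) / (4.00 × 10⁸)³ = 6.391 × 10⁻⁵
Ratio (larger/smaller) = 14.2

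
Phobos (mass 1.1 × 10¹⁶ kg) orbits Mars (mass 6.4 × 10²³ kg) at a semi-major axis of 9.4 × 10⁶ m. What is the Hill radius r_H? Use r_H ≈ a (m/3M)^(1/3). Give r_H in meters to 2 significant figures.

r_H ≈ a (m/3M)^(1/3)
    = (9.4 × 10⁶) × (1.1 × 10¹⁶ / (3 × 6.4 × 10²³))^(1/3)
    = 1.7 × 10⁴ m

1.7 × 10⁴ m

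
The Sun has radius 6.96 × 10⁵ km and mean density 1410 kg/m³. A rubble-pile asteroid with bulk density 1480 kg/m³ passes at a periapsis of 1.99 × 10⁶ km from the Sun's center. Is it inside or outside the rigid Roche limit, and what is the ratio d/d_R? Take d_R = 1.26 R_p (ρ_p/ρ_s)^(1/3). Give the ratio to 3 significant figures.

outside; d/d_R ≈ 2.31

d_R = 1.26 × (6.96 × 10⁵ km) × (1410/1480)^(1/3) = 8.629 × 10⁵ km
d/d_R = (1.99 × 10⁶) / (8.629 × 10⁵) = 2.31
Since d/d_R > 1, the body is outside the Roche limit.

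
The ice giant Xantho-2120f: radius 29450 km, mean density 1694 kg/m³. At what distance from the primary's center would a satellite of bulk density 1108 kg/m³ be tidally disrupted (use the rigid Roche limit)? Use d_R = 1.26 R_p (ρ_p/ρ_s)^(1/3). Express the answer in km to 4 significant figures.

d_R = 1.26 × 29450 km × (1694/1108)^(1/3)
    = 42750 km

42750 km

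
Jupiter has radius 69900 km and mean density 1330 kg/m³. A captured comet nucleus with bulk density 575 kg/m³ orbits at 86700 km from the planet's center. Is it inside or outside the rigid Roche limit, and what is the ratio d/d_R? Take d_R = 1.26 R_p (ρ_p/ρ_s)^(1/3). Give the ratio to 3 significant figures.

inside; d/d_R ≈ 0.744

d_R = 1.26 × (69900 km) × (1330/575)^(1/3) = 1.165 × 10⁵ km
d/d_R = (86700) / (1.165 × 10⁵) = 0.744
Since d/d_R < 1, the body is inside the Roche limit.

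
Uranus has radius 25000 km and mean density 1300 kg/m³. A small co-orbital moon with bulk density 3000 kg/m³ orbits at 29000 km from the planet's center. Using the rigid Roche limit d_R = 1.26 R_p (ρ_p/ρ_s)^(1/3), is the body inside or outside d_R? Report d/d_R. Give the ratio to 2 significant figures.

d_R = 1.26 × (25000 km) × (1300/3000)^(1/3) = 23840 km
d/d_R = (29000) / (23840) = 1.2
Since d/d_R > 1, the body is outside the Roche limit.

outside; d/d_R ≈ 1.2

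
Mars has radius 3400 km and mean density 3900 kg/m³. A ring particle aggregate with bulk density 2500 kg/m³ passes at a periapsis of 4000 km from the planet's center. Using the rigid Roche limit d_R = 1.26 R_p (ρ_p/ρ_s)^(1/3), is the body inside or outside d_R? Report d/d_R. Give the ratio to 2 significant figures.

inside; d/d_R ≈ 0.81

d_R = 1.26 × (3400 km) × (3900/2500)^(1/3) = 4968 km
d/d_R = (4000) / (4968) = 0.81
Since d/d_R < 1, the body is inside the Roche limit.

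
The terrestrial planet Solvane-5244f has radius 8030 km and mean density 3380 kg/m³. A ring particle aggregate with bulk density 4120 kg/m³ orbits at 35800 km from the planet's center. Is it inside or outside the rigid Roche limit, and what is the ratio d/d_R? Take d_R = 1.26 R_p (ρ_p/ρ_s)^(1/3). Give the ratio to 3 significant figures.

d_R = 1.26 × (8030 km) × (3380/4120)^(1/3) = 9472 km
d/d_R = (35800) / (9472) = 3.78
Since d/d_R > 1, the body is outside the Roche limit.

outside; d/d_R ≈ 3.78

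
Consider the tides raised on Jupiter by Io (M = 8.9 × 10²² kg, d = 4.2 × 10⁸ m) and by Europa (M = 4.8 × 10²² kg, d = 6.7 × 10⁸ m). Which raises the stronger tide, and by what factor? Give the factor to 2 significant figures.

Io, by a factor of ≈ 7.5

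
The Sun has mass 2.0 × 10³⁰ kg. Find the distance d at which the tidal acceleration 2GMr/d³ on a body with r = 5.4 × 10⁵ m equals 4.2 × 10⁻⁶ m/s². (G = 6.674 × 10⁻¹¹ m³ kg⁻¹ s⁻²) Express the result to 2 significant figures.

3.2 × 10¹⁰ m

2GMr/d³ = a_tidal  ⇒  d = (2GMr / a_tidal)^(1/3)
d = (2 × 6.674×10⁻¹¹ × (2.0 × 10³⁰) × (5.4 × 10⁵) / (4.2 × 10⁻⁶))^(1/3)
  = 3.2 × 10¹⁰ m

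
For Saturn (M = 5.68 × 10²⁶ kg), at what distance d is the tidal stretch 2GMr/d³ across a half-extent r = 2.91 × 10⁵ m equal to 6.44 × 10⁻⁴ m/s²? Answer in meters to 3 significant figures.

2GMr/d³ = a_tidal  ⇒  d = (2GMr / a_tidal)^(1/3)
d = (2 × 6.674×10⁻¹¹ × (5.68 × 10²⁶) × (2.91 × 10⁵) / (6.44 × 10⁻⁴))^(1/3)
  = 3.25 × 10⁸ m

3.25 × 10⁸ m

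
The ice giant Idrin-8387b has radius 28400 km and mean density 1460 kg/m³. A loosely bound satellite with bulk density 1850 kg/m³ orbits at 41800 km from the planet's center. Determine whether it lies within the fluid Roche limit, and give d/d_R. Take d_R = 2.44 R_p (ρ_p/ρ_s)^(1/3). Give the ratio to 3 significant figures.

inside; d/d_R ≈ 0.653

d_R = 2.44 × (28400 km) × (1460/1850)^(1/3) = 64040 km
d/d_R = (41800) / (64040) = 0.653
Since d/d_R < 1, the body is inside the Roche limit.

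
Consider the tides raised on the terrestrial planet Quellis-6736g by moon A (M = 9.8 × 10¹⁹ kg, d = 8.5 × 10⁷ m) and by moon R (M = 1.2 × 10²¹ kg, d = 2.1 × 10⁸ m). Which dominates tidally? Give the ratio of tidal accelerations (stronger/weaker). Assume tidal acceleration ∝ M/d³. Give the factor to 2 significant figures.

Moon A, by a factor of ≈ 1.2

Tidal stretch scales as M/d³; compute that for each body.
Moon A: (9.8 × 10¹⁹) / (8.5 × 10⁷)³ = 1.596 × 10⁻⁴
Moon R: (1.2 × 10²¹) / (2.1 × 10⁸)³ = 1.296 × 10⁻⁴
Ratio (larger/smaller) = 1.2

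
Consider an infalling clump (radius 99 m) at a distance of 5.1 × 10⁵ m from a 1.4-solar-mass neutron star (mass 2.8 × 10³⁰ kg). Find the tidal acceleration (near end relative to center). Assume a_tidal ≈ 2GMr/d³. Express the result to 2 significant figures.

Δa = 2GMr/d³
   = 2 × (6.674 × 10⁻¹¹) × (2.8 × 10³⁰) × (99) / (5.1 × 10⁵)³
   = 2.8 × 10⁵ m/s²

2.8 × 10⁵ m/s²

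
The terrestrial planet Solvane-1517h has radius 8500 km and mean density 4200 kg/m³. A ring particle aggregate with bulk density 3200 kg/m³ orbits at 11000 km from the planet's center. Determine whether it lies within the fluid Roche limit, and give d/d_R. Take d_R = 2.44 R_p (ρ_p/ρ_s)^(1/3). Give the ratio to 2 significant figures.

d_R = 2.44 × (8500 km) × (4200/3200)^(1/3) = 22710 km
d/d_R = (11000) / (22710) = 0.48
Since d/d_R < 1, the body is inside the Roche limit.

inside; d/d_R ≈ 0.48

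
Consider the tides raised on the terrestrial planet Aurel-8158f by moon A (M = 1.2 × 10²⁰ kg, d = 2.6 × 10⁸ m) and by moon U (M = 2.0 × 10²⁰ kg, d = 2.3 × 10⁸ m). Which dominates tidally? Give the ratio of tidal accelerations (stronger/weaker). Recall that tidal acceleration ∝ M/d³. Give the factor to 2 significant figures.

Moon U, by a factor of ≈ 2.4

Tidal stretch scales as M/d³; compute that for each body.
Moon A: (1.2 × 10²⁰) / (2.6 × 10⁸)³ = 6.827 × 10⁻⁶
Moon U: (2.0 × 10²⁰) / (2.3 × 10⁸)³ = 1.644 × 10⁻⁵
Ratio (larger/smaller) = 2.4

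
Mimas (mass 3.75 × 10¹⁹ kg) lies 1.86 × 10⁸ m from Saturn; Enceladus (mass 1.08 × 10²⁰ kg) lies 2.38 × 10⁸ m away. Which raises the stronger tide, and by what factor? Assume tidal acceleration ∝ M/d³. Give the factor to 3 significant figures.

Tidal acceleration ∝ M/d³, so compare M/d³ for each.
Mimas: (3.75 × 10¹⁹) / (1.86 × 10⁸)³ = 5.828 × 10⁻⁶
Enceladus: (1.08 × 10²⁰) / (2.38 × 10⁸)³ = 8.011 × 10⁻⁶
Ratio (larger/smaller) = 1.37

Enceladus, by a factor of ≈ 1.37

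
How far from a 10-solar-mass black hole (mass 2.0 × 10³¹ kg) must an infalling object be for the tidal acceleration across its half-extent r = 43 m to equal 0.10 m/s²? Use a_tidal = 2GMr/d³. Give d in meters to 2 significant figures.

2GMr/d³ = a_tidal  ⇒  d = (2GMr / a_tidal)^(1/3)
d = (2 × 6.674×10⁻¹¹ × (2.0 × 10³¹) × (43) / (0.10))^(1/3)
  = 1.0 × 10⁸ m

1.0 × 10⁸ m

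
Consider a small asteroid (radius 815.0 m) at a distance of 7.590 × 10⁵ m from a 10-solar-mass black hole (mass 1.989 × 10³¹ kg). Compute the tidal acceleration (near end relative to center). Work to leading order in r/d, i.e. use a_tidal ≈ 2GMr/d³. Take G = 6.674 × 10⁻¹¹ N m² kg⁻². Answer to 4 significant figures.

4.949 × 10⁶ m/s²

a_tidal = 2GMr/d³
        = 2 × (6.674 × 10⁻¹¹) × (1.989 × 10³¹) × (815.0) / (7.590 × 10⁵)³
        = 4.949 × 10⁶ m/s²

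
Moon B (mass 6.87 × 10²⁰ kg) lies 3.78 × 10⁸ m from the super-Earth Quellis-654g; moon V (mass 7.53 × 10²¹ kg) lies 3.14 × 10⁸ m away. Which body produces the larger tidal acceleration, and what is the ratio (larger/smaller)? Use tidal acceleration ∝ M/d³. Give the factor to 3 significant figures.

Compare M/d³ for the two perturbers:
Moon B: (6.87 × 10²⁰) / (3.78 × 10⁸)³ = 1.272 × 10⁻⁵
Moon V: (7.53 × 10²¹) / (3.14 × 10⁸)³ = 2.432 × 10⁻⁴
Ratio (larger/smaller) = 19.1

Moon V, by a factor of ≈ 19.1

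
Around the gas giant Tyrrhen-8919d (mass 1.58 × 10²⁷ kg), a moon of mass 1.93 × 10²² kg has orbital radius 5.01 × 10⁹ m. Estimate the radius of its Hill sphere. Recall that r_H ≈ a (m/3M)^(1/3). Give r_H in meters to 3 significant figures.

8.00 × 10⁷ m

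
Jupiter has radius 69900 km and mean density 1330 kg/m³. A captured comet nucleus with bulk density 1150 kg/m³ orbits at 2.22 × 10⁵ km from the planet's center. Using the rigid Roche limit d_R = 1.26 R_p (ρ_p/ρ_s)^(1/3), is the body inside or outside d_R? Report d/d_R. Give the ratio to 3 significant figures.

outside; d/d_R ≈ 2.40

d_R = 1.26 × (69900 km) × (1330/1150)^(1/3) = 92450 km
d/d_R = (2.22 × 10⁵) / (92450) = 2.40
Since d/d_R > 1, the body is outside the Roche limit.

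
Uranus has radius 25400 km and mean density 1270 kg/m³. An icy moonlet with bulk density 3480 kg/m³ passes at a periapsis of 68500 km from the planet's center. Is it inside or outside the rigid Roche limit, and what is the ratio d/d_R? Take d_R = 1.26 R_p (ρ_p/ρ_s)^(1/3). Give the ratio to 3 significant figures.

d_R = 1.26 × (25400 km) × (1270/3480)^(1/3) = 22870 km
d/d_R = (68500) / (22870) = 3.00
Since d/d_R > 1, the body is outside the Roche limit.

outside; d/d_R ≈ 3.00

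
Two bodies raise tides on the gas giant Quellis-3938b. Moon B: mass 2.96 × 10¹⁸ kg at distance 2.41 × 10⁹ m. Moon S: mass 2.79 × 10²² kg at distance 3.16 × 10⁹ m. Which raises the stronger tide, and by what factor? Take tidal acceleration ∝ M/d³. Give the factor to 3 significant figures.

Tidal stretch scales as M/d³; compute that for each body.
Moon B: (2.96 × 10¹⁸) / (2.41 × 10⁹)³ = 2.115 × 10⁻¹⁰
Moon S: (2.79 × 10²²) / (3.16 × 10⁹)³ = 8.842 × 10⁻⁷
Ratio (larger/smaller) = 4180

Moon S, by a factor of ≈ 4180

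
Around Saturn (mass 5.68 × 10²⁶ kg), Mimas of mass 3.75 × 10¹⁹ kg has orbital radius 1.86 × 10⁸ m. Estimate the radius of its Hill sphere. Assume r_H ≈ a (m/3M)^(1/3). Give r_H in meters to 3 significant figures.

r_H ≈ a (m/3M)^(1/3)
    = (1.86 × 10⁸) × (3.75 × 10¹⁹ / (3 × 5.68 × 10²⁶))^(1/3)
    = 5.21 × 10⁵ m

5.21 × 10⁵ m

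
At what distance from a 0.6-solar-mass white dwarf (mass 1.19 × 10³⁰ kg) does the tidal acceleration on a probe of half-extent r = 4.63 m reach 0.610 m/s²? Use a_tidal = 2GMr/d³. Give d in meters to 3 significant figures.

1.06 × 10⁷ m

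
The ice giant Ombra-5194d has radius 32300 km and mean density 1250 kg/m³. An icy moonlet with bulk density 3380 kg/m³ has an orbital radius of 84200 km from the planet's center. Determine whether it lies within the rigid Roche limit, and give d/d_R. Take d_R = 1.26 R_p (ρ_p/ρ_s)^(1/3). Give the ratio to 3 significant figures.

d_R = 1.26 × (32300 km) × (1250/3380)^(1/3) = 29210 km
d/d_R = (84200) / (29210) = 2.88
Since d/d_R > 1, the body is outside the Roche limit.

outside; d/d_R ≈ 2.88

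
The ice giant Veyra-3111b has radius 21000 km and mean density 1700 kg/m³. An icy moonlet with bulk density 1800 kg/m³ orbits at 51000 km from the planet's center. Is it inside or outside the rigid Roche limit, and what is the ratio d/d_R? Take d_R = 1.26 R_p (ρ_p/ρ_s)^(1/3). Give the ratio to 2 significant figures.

outside; d/d_R ≈ 2.0

d_R = 1.26 × (21000 km) × (1700/1800)^(1/3) = 25960 km
d/d_R = (51000) / (25960) = 2.0
Since d/d_R > 1, the body is outside the Roche limit.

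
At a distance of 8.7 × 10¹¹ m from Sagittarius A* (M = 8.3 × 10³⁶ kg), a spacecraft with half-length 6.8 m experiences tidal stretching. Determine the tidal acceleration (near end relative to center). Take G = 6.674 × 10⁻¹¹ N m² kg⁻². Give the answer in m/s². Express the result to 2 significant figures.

Since r ≪ d, expand the inverse-square field across one radius to get the leading 2GMr/d³ term.
Δg = 2GMr/d³
   = 2 × (6.674 × 10⁻¹¹) × (8.3 × 10³⁶) × (6.8) / (8.7 × 10¹¹)³
   = 1.1 × 10⁻⁸ m/s²

1.1 × 10⁻⁸ m/s²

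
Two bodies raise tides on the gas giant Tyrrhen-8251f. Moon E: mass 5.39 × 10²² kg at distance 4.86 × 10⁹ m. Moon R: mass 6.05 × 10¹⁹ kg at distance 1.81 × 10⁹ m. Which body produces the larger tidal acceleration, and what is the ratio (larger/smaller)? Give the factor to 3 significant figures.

Moon E, by a factor of ≈ 46.0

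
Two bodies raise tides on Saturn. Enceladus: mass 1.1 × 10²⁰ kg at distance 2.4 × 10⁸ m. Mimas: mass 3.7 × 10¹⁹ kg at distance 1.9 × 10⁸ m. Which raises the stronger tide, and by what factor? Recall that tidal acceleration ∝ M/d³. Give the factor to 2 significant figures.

Compare M/d³ for the two perturbers:
Enceladus: (1.1 × 10²⁰) / (2.4 × 10⁸)³ = 7.957 × 10⁻⁶
Mimas: (3.7 × 10¹⁹) / (1.9 × 10⁸)³ = 5.394 × 10⁻⁶
Ratio (larger/smaller) = 1.5

Enceladus, by a factor of ≈ 1.5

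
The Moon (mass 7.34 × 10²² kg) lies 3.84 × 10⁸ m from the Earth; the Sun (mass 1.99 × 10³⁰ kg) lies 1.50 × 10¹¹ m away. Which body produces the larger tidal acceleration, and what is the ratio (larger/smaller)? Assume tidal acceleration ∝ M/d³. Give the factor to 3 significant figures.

Compare M/d³ for the two perturbers:
The Moon: (7.34 × 10²²) / (3.84 × 10⁸)³ = 1.296 × 10⁻³
The Sun: (1.99 × 10³⁰) / (1.50 × 10¹¹)³ = 5.896 × 10⁻⁴
Ratio (larger/smaller) = 2.20

The Moon, by a factor of ≈ 2.20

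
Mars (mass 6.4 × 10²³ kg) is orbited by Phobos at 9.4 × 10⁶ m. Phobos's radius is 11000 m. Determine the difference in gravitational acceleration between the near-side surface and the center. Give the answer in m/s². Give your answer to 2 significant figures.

1.1 × 10⁻³ m/s²

Δg = 2GMr/d³
   = 2 × (6.674 × 10⁻¹¹) × (6.4 × 10²³) × (11000) / (9.4 × 10⁶)³
   = 1.1 × 10⁻³ m/s²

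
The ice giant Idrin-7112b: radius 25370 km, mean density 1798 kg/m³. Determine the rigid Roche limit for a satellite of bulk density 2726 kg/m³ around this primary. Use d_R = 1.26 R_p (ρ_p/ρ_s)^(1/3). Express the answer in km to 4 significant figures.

27830 km

d_R = 1.26 × 25370 km × (1798/2726)^(1/3)
    = 27830 km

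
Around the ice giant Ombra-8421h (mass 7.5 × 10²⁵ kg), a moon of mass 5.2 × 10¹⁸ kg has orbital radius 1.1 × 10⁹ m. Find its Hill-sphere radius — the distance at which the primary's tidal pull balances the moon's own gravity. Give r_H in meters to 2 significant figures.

3.1 × 10⁶ m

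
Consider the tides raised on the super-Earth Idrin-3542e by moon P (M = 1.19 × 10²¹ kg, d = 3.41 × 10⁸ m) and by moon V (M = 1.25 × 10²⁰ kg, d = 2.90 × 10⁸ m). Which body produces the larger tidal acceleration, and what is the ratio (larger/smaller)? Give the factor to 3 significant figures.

Tidal acceleration ∝ M/d³, so compare M/d³ for each.
Moon P: (1.19 × 10²¹) / (3.41 × 10⁸)³ = 3.001 × 10⁻⁵
Moon V: (1.25 × 10²⁰) / (2.90 × 10⁸)³ = 5.125 × 10⁻⁶
Ratio (larger/smaller) = 5.86

Moon P, by a factor of ≈ 5.86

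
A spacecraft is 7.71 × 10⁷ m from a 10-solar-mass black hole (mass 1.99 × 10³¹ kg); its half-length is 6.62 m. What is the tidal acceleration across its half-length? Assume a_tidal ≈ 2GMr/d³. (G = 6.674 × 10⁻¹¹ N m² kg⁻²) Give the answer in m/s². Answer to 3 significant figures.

Δg = 2GMr/d³
   = 2 × (6.674 × 10⁻¹¹) × (1.99 × 10³¹) × (6.62) / (7.71 × 10⁷)³
   = 3.84 × 10⁻² m/s²

3.84 × 10⁻² m/s²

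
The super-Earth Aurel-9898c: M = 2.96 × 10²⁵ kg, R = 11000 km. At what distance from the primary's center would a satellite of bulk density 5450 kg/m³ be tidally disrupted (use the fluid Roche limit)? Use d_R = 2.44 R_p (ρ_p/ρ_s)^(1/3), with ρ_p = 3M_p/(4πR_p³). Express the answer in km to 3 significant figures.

26600 km

ρ_p = 3M_p/(4πR_p³) = 3 × (2.96 × 10²⁵) / (4π × (1.10 × 10⁷ m)³) = 5310 kg/m³
d_R = 2.44 × 11000 km × (5310/5450)^(1/3)
    = 26600 km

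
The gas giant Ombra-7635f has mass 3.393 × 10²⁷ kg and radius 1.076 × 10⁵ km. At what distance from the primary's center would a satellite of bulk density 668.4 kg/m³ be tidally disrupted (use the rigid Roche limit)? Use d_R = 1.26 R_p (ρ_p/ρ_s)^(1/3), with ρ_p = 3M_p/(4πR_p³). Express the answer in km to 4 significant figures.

1.343 × 10⁵ km

ρ_p = 3M_p/(4πR_p³) = 3 × (3.393 × 10²⁷) / (4π × (1.076 × 10⁸ m)³) = 650.2 kg/m³
d_R = 1.26 × 1.076 × 10⁵ km × (650.2/668.4)^(1/3)
    = 1.343 × 10⁵ km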